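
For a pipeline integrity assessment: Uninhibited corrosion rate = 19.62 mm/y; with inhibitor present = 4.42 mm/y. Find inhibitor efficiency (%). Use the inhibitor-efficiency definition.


Apply the inhibitor-efficiency definition: IE = (CR_blank − CR_inh)/CR_blank × 100
IE = (19.62 − 4.42) / 19.62 × 100
IE = 15.2 / 19.62 × 100 = 77.5 %

77.5 %


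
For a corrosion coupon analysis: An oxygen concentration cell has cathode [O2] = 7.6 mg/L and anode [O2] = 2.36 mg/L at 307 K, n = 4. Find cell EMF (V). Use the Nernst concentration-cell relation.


Apply the Nernst concentration-cell relation: E = (RT/nF)*ln(C_cathode/C_anode)
RT/nF = 8.314*307/(4*96485) = 0.00661346 V
ln(7.6/2.36) = 1.16949
E = 0.00661346 * 1.16949 = 0.00773 V

0.00773 V


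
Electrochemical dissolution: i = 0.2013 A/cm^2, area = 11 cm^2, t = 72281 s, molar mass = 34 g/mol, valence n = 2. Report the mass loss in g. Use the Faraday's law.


Apply Faraday's law: m = i*A*t*M / (n*F)
Total charge passed Q = i*A*t = 0.2013*11*72281 = 160051.8183 C
m = Q*M/(n*F) = 160051.8183*34/(2*96485) = 28.2 g

28.2 g


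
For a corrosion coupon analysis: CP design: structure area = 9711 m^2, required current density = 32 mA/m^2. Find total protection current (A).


I = area * current density, then convert mA → A (÷1000)
I = 9711 * 32 / 1000 = 310.75 A

310.75 A


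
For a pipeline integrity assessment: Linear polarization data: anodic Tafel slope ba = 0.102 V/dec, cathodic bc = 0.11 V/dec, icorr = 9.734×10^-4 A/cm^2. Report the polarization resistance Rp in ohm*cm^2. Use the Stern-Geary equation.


Apply the Stern-Geary equation: Rp = ba*bc / (2.303*icorr*(ba+bc))
ba*bc = 0.102*0.11 = 0.01122
ba+bc = 0.212; 2.303*icorr*(ba+bc) = 2.303*9.734×10^-4*0.212 = 4.7524892×10^-4
Rp = 0.01122 / 4.7524892×10^-4 = 23.6 ohm*cm^2

23.6 ohm*cm^2


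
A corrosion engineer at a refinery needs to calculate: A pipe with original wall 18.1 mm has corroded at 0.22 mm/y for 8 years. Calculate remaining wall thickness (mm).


Remaining wall = original − CR × time
t = 18.1 − 0.22*8 = 18.1 − 1.76 = 16.34 mm

16.34 mm


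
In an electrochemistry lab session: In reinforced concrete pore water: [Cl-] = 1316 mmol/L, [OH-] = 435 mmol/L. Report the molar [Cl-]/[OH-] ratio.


Threshold parameter = [Cl-] / [OH-] (molar basis; both in mmol/L, so units cancel)
Ratio = 1316 / 435 = 3.03

3.03


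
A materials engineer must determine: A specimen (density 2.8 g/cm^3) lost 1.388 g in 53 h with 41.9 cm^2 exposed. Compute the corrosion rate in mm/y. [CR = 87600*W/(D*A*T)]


Apply the mm/y weight-loss relation: CR = 87600 * W / (D * A * T)
Numerator: 87600 * 1.388 = 121588.8
Denominator: 2.8 * 41.9 * 53 = 6217.96
CR = 121588.8 / 6217.96 = 19.5545 mm/y

19.5545 mm/y


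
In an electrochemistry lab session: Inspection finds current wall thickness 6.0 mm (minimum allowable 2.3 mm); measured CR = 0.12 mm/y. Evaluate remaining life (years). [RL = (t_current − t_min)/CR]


Apply the remaining-life relation: RL = (t_current − t_min) / CR
RL = (6.0 − 2.3) / 0.12 = 3.7 / 0.12 = 30.8 years

30.8 years


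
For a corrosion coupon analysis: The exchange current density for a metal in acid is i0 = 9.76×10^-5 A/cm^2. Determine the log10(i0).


i0 = 9.76×10^-5 A/cm^2
log10(i0) = -4.011

-4.011


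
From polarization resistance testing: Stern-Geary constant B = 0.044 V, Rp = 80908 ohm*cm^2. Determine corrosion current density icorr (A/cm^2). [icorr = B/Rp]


Apply the Stern-Geary relation: icorr = B / Rp
icorr = 0.044 / 80908 = 5.438×10^-7 A/cm^2

5.438×10^-7 A/cm^2


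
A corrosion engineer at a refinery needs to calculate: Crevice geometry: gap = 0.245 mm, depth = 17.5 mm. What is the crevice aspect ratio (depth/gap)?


Aspect ratio = depth / gap
Ratio = 17.5 / 0.245 = 71.4

71.4


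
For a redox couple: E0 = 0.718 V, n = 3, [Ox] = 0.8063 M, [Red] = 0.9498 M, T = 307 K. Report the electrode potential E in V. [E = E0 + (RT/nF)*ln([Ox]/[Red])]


Apply the Nernst equation: E = E0 + (RT/nF)*ln([Ox]/[Red])
Step 1: RT/nF = 8.314*307/(3*96485) = 0.00881794 V
Step 2: [Ox]/[Red] = 0.8063/0.9498 = 0.848916
Step 3: ln(0.848916) = -0.163795
Step 4: correction = 0.00881794 * -0.163795 = -0.0014 V
E = 0.718 + -0.0014 = 0.7166 V

0.7166 V


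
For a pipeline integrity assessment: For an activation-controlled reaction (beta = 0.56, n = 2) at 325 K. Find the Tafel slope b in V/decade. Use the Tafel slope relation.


Apply the Tafel slope relation: b = 2.303*R*T/(beta*n*F)
Numerator: 2.303 * 8.314 * 325 = 6222.82
Denominator: 0.56 * 2 * 96485 = 108063.2
b = 6222.82 / 108063.2 = 0.058 V/decade

0.058 V/decade


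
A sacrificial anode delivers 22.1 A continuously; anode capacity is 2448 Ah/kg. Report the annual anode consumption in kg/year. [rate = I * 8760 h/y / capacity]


Annual consumption = current * hours per year / capacity
Rate = 22.1 * 8760 / 2448 = 79.1 kg/year

79.1 kg/year


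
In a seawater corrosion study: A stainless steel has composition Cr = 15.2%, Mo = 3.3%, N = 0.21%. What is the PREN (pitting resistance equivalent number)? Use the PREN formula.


Apply the PREN formula: PREN = Cr + 3.3*Mo + 16*N
PREN = 15.2 + 3.3*3.3 + 16*0.21
PREN = 15.2 + 10.89 + 3.36 = 29.45

29.45


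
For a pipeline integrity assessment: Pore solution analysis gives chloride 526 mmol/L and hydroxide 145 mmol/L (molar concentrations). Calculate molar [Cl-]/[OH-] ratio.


Threshold parameter = [Cl-] / [OH-] (molar basis; both in mmol/L, so units cancel)
Ratio = 526 / 145 = 3.63

3.63


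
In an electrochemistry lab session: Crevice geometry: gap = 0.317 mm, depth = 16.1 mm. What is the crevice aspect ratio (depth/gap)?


Aspect ratio = depth / gap
Ratio = 16.1 / 0.317 = 50.8

50.8


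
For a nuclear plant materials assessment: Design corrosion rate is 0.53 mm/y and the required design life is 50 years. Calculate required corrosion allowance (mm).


Corrosion allowance = CR × design life
CA = 0.53 * 50 = 26.5 mm

26.5 mm


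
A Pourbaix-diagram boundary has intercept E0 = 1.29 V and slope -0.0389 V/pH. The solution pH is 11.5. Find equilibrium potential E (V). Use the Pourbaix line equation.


Apply the Pourbaix line equation: E = E0 + slope*pH
E = 1.29 + (-0.0389)*11.5 = 1.29 + (-0.44735) = 0.84265 V
Rounded to 3 decimal places: E = 0.843 V

0.843 V


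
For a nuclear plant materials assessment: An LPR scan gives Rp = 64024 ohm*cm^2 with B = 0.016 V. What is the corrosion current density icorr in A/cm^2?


Apply the Stern-Geary relation: icorr = B / Rp
icorr = 0.016 / 64024 = 2.499×10^-7 A/cm^2

2.499×10^-7 A/cm^2


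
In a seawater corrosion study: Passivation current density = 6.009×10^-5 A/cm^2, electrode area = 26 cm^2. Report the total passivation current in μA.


I = i_pass * A, then convert A → μA (×10^6)
I = 6.009×10^-5 * 26 * 10^6 = 1562.34 μA

1562.34 μA


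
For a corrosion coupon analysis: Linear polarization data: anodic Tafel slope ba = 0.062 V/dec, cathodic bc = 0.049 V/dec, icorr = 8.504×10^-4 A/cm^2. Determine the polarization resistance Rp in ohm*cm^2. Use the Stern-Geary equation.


Apply the Stern-Geary equation: Rp = ba*bc / (2.303*icorr*(ba+bc))
ba*bc = 0.062*0.049 = 0.003038
ba+bc = 0.111; 2.303*icorr*(ba+bc) = 2.303*8.504×10^-4*0.111 = 2.173903×10^-4
Rp = 0.003038 / 2.173903×10^-4 = 14.0 ohm*cm^2

14.0 ohm*cm^2


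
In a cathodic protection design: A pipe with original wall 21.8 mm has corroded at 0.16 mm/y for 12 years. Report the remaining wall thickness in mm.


Remaining wall = original − CR × time
t = 21.8 − 0.16*12 = 21.8 − 1.92 = 19.88 mm

19.88 mm


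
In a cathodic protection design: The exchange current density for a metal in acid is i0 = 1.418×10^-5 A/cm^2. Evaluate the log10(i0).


i0 = 1.418×10^-5 A/cm^2
log10(i0) = -4.848

-4.848


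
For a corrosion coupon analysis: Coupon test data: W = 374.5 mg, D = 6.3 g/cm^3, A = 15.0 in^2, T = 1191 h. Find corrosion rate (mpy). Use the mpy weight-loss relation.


Apply the mpy weight-loss relation: CR = 534 * W / (D * A * T)
Numerator: 534 * 374.5 = 199983.0
Denominator: 6.3 * 15.0 * 1191 = 112549.5
CR = 199983.0 / 112549.5 = 1.77684 mpy

1.77684 mpy


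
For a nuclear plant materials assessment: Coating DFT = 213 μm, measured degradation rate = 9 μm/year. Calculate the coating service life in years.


Service life = thickness / degradation rate
Life = 213 / 9 = 23.7 years

23.7 years


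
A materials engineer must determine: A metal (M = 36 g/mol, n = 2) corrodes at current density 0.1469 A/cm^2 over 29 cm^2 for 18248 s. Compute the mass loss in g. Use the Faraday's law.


Apply Faraday's law: m = i*A*t*M / (n*F)
Total charge passed Q = i*A*t = 0.1469*29*18248 = 77738.3048 C
m = Q*M/(n*F) = 77738.3048*36/(2*96485) = 14.50266 g

14.50266 g


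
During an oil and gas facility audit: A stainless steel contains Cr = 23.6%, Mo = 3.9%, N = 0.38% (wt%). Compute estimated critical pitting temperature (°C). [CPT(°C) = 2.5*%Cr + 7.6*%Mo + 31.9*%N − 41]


Apply the ASTM G48 empirical CPT estimate: CPT(°C) = 2.5*%Cr + 7.6*%Mo + 31.9*%N − 41
2.5*23.6 = 59; 7.6*3.9 = 29.64; 31.9*0.38 = 12.122
CPT = 59 + 29.64 + 12.122 − 41 = 59.762 °C
Rounded to 0.1 °C: CPT ≈ 59.8 °C

59.8 °C


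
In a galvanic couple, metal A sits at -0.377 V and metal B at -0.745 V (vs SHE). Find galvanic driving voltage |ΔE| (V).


Driving voltage is the absolute potential difference.
|ΔE| = |-0.377 − (-0.745)| = 0.368 V

0.368 V


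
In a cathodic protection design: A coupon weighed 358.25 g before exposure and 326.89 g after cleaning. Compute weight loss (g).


Weight loss = initial − final
WL = 358.25 − 326.89 = 31.36 g

31.36 g


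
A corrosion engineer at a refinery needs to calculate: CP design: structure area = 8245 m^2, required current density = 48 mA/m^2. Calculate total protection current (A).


I = area * current density, then convert mA → A (÷1000)
I = 8245 * 48 / 1000 = 395.76 A

395.76 A


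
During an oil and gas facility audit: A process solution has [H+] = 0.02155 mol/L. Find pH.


pH = −log10[H+]
pH = −log10(0.02155) = 1.67

1.67


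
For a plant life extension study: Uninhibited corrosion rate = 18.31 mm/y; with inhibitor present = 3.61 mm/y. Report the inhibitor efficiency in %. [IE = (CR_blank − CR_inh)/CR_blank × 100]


Apply the inhibitor-efficiency definition: IE = (CR_blank − CR_inh)/CR_blank × 100
IE = (18.31 − 3.61) / 18.31 × 100
IE = 14.7 / 18.31 × 100 = 80.3 %

80.3 %


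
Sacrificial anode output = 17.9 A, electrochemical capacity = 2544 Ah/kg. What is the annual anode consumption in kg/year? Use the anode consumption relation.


Annual consumption = current * hours per year / capacity
Rate = 17.9 * 8760 / 2544 = 61.6 kg/year

61.6 kg/year


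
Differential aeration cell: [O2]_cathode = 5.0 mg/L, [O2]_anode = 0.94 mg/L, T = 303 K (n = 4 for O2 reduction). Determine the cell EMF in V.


Apply the Nernst concentration-cell relation: E = (RT/nF)*ln(C_cathode/C_anode)
RT/nF = 8.314*303/(4*96485) = 0.00652729 V
ln(5.0/0.94) = 1.67131
E = 0.00652729 * 1.67131 = 0.01091 V

0.01091 V


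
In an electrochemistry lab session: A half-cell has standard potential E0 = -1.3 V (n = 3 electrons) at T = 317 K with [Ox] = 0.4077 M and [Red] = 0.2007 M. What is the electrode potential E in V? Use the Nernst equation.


Apply the Nernst equation: E = E0 + (RT/nF)*ln([Ox]/[Red])
Step 1: RT/nF = 8.314*317/(3*96485) = 0.00910517 V
Step 2: [Ox]/[Red] = 0.4077/0.2007 = 2.03139
Step 3: ln(2.03139) = 0.70872
Step 4: correction = 0.00910517 * 0.70872 = 0.0065 V
E = -1.3 + 0.0065 = -1.2935 V

-1.2935 V


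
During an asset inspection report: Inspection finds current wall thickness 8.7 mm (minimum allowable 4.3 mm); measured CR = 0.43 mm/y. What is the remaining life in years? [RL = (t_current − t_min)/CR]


Apply the remaining-life relation: RL = (t_current − t_min) / CR
RL = (8.7 − 4.3) / 0.43 = 4.4 / 0.43 = 10.2 years

10.2 years


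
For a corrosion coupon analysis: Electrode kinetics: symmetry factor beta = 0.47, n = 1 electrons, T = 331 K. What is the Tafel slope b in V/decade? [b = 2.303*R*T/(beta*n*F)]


Apply the Tafel slope relation: b = 2.303*R*T/(beta*n*F)
Numerator: 2.303 * 8.314 * 331 = 6337.7
Denominator: 0.47 * 1 * 96485 = 45347.95
b = 6337.7 / 45347.95 = 0.14 V/decade

0.14 V/decade


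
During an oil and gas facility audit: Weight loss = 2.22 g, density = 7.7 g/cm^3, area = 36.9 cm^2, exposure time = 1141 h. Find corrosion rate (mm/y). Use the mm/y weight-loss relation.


Apply the mm/y weight-loss relation: CR = 87600 * W / (D * A * T)
Numerator: 87600 * 2.22 = 194472.0
Denominator: 7.7 * 36.9 * 1141 = 324192.33
CR = 194472.0 / 324192.33 = 0.599866 mm/y

0.599866 mm/y


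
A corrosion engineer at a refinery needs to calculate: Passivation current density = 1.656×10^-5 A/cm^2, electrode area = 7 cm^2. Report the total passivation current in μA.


I = i_pass * A, then convert A → μA (×10^6)
I = 1.656×10^-5 * 7 * 10^6 = 115.92 μA

115.92 μA


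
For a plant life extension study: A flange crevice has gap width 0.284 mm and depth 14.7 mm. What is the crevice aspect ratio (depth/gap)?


Aspect ratio = depth / gap
Ratio = 14.7 / 0.284 = 51.8

51.8


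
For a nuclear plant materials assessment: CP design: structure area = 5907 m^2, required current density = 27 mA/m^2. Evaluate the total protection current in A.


I = area * current density, then convert mA → A (÷1000)
I = 5907 * 27 / 1000 = 159.49 A

159.49 A


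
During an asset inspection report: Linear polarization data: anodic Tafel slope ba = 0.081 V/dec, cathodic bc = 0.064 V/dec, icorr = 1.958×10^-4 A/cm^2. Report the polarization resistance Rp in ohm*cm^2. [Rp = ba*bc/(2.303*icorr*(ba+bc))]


Apply the Stern-Geary equation: Rp = ba*bc / (2.303*icorr*(ba+bc))
ba*bc = 0.081*0.064 = 0.005184
ba+bc = 0.145; 2.303*icorr*(ba+bc) = 2.303*1.958×10^-4*0.145 = 6.5384473×10^-5
Rp = 0.005184 / 6.5384473×10^-5 = 79.3 ohm*cm^2

79.3 ohm*cm^2


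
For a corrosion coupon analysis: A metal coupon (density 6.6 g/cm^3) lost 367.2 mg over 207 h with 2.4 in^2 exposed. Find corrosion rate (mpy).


Apply the mpy weight-loss relation: CR = 534 * W / (D * A * T)
Numerator: 534 * 367.2 = 196084.8
Denominator: 6.6 * 2.4 * 207 = 3278.88
CR = 196084.8 / 3278.88 = 59.8024 mpy

59.8024 mpy


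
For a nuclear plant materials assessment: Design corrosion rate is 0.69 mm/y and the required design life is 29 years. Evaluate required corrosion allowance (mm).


Corrosion allowance = CR × design life
CA = 0.69 * 29 = 20.01 mm

20.01 mm


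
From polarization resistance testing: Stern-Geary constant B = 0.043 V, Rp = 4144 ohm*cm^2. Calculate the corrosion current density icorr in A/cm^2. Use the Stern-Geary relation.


Apply the Stern-Geary relation: icorr = B / Rp
icorr = 0.043 / 4144 = 1.038×10^-5 A/cm^2

1.038×10^-5 A/cm^2


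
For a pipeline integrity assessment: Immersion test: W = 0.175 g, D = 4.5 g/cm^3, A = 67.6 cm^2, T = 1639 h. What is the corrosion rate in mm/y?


Apply the mm/y weight-loss relation: CR = 87600 * W / (D * A * T)
Numerator: 87600 * 0.175 = 15330.0
Denominator: 4.5 * 67.6 * 1639 = 498583.8
CR = 15330.0 / 498583.8 = 0.03075 mm/y

0.03075 mm/y


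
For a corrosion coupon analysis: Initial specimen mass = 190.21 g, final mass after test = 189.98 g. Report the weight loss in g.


Weight loss = initial − final
WL = 190.21 − 189.98 = 0.23 g

0.23 g


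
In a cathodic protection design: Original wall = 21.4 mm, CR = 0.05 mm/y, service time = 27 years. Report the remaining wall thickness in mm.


Remaining wall = original − CR × time
t = 21.4 − 0.05*27 = 21.4 − 1.35 = 20.05 mm

20.05 mm


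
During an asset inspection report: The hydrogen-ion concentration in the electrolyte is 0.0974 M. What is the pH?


pH = −log10[H+]
pH = −log10(0.0974) = 1.01

1.01


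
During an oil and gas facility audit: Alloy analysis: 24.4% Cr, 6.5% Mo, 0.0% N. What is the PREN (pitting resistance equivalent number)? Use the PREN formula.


Apply the PREN formula: PREN = Cr + 3.3*Mo + 16*N
PREN = 24.4 + 3.3*6.5 + 16*0.0
PREN = 24.4 + 21.45 + 0.0 = 45.85

45.85


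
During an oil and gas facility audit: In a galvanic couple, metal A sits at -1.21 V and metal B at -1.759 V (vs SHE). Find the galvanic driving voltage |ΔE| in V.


Driving voltage is the absolute potential difference.
|ΔE| = |-1.21 − (-1.759)| = 0.549 V

0.549 V


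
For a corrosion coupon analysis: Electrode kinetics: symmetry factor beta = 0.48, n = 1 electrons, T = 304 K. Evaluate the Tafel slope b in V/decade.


Apply the Tafel slope relation: b = 2.303*R*T/(beta*n*F)
Numerator: 2.303 * 8.314 * 304 = 5820.73
Denominator: 0.48 * 1 * 96485 = 46312.8
b = 5820.73 / 46312.8 = 0.126 V/decade

0.126 V/decade


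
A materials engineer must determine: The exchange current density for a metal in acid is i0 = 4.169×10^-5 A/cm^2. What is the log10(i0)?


i0 = 4.169×10^-5 A/cm^2
log10(i0) = -4.38

-4.38


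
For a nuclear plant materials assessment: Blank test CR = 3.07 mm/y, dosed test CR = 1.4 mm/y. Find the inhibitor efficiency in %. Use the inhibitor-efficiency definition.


Apply the inhibitor-efficiency definition: IE = (CR_blank − CR_inh)/CR_blank × 100
IE = (3.07 − 1.4) / 3.07 × 100
IE = 1.67 / 3.07 × 100 = 54.4 %

54.4 %


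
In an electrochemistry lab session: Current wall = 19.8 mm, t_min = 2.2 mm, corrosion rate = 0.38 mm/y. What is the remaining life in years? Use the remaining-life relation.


Apply the remaining-life relation: RL = (t_current − t_min) / CR
RL = (19.8 − 2.2) / 0.38 = 17.6 / 0.38 = 46.3 years

46.3 years


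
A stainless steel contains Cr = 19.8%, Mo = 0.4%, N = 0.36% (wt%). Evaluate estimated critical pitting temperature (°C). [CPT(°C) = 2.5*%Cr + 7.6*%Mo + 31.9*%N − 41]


Apply the ASTM G48 empirical CPT estimate: CPT(°C) = 2.5*%Cr + 7.6*%Mo + 31.9*%N − 41
2.5*19.8 = 49.5; 7.6*0.4 = 3.04; 31.9*0.36 = 11.484
CPT = 49.5 + 3.04 + 11.484 − 41 = 23.024 °C
Rounded to 0.1 °C: CPT ≈ 23.0 °C

23.0 °C


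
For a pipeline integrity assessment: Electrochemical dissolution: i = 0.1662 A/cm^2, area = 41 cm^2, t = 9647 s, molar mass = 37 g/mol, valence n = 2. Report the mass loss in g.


Apply Faraday's law: m = i*A*t*M / (n*F)
Total charge passed Q = i*A*t = 0.1662*41*9647 = 65736.5874 C
m = Q*M/(n*F) = 65736.5874*37/(2*96485) = 12.6043 g

12.6043 g


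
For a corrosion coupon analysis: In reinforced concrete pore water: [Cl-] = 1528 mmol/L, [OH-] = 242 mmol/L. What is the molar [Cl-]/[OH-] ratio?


Threshold parameter = [Cl-] / [OH-] (molar basis; both in mmol/L, so units cancel)
Ratio = 1528 / 242 = 6.31

6.31


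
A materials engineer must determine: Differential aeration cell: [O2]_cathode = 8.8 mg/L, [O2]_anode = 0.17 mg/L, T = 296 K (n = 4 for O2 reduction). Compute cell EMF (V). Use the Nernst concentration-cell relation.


Apply the Nernst concentration-cell relation: E = (RT/nF)*ln(C_cathode/C_anode)
RT/nF = 8.314*296/(4*96485) = 0.00637649 V
ln(8.8/0.17) = 3.94671
E = 0.00637649 * 3.94671 = 0.02517 V

0.02517 V


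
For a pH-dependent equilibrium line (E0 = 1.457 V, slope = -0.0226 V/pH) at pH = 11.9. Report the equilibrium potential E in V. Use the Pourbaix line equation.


Apply the Pourbaix line equation: E = E0 + slope*pH
E = 1.457 + (-0.0226)*11.9 = 1.457 + (-0.26894) = 1.18806 V
Rounded to 3 decimal places: E = 1.188 V

1.188 V


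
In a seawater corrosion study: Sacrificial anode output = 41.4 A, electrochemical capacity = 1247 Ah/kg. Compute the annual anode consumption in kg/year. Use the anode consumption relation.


Annual consumption = current * hours per year / capacity
Rate = 41.4 * 8760 / 1247 = 290.8 kg/year

290.8 kg/year


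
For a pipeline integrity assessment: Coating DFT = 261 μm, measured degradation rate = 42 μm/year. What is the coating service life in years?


Service life = thickness / degradation rate
Life = 261 / 42 = 6.2 years

6.2 years


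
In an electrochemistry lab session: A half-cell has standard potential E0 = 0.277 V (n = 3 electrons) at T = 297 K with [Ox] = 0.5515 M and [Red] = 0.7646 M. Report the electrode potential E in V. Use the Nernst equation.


Apply the Nernst equation: E = E0 + (RT/nF)*ln([Ox]/[Red])
Step 1: RT/nF = 8.314*297/(3*96485) = 0.00853071 V
Step 2: [Ox]/[Red] = 0.5515/0.7646 = 0.721292
Step 3: ln(0.721292) = -0.326711
Step 4: correction = 0.00853071 * -0.326711 = -0.003 V
E = 0.277 + -0.003 = 0.274 V

0.274 V


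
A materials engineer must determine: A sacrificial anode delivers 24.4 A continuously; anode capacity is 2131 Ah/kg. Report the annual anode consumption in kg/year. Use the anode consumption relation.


Annual consumption = current * hours per year / capacity
Rate = 24.4 * 8760 / 2131 = 100.3 kg/year

100.3 kg/year


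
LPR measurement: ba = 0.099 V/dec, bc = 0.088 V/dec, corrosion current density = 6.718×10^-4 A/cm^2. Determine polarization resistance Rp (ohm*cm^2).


Apply the Stern-Geary equation: Rp = ba*bc / (2.303*icorr*(ba+bc))
ba*bc = 0.099*0.088 = 0.008712
ba+bc = 0.187; 2.303*icorr*(ba+bc) = 2.303*6.718×10^-4*0.187 = 2.8931806×10^-4
Rp = 0.008712 / 2.8931806×10^-4 = 30.11 ohm*cm^2

30.11 ohm*cm^2


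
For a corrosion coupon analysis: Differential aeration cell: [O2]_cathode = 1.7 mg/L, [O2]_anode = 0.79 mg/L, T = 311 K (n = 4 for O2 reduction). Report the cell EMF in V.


Apply the Nernst concentration-cell relation: E = (RT/nF)*ln(C_cathode/C_anode)
RT/nF = 8.314*311/(4*96485) = 0.00669963 V
ln(1.7/0.79) = 0.76635
E = 0.00669963 * 0.76635 = 0.00513 V

0.00513 V


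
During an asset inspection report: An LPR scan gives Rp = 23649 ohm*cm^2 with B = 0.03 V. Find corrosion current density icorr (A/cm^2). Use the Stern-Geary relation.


Apply the Stern-Geary relation: icorr = B / Rp
icorr = 0.03 / 23649 = 1.269×10^-6 A/cm^2

1.269×10^-6 A/cm^2


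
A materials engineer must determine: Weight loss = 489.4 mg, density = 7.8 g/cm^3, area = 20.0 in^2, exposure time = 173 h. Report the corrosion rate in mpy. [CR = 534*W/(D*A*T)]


Apply the mpy weight-loss relation: CR = 534 * W / (D * A * T)
Numerator: 534 * 489.4 = 261339.6
Denominator: 7.8 * 20.0 * 173 = 26988.0
CR = 261339.6 / 26988.0 = 9.6835 mpy

9.6835 mpy


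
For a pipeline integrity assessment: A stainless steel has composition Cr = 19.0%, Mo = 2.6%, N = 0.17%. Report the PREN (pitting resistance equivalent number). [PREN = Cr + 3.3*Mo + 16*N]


Apply the PREN formula: PREN = Cr + 3.3*Mo + 16*N
PREN = 19.0 + 3.3*2.6 + 16*0.17
PREN = 19.0 + 8.58 + 2.72 = 30.3

30.3


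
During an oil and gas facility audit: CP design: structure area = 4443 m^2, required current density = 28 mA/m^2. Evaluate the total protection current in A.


I = area * current density, then convert mA → A (÷1000)
I = 4443 * 28 / 1000 = 124.4 A

124.4 A


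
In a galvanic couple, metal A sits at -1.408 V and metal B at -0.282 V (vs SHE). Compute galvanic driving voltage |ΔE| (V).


Driving voltage is the absolute potential difference.
|ΔE| = |-1.408 − (-0.282)| = 1.126 V

1.126 V


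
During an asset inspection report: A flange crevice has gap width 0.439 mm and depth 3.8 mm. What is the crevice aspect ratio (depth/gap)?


Aspect ratio = depth / gap
Ratio = 3.8 / 0.439 = 8.7

8.7


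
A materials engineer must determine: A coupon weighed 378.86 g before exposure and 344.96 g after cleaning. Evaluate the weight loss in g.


Weight loss = initial − final
WL = 378.86 − 344.96 = 33.9 g

33.9 g


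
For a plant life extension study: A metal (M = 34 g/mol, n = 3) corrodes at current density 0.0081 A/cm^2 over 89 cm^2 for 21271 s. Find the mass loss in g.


Apply Faraday's law: m = i*A*t*M / (n*F)
Total charge passed Q = i*A*t = 0.0081*89*21271 = 15334.2639 C
m = Q*M/(n*F) = 15334.2639*34/(3*96485) = 1.8012 g

1.8012 g


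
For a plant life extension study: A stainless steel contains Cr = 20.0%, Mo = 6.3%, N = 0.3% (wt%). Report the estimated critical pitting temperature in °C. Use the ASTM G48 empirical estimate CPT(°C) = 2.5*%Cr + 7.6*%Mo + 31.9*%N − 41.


Apply the ASTM G48 empirical CPT estimate: CPT(°C) = 2.5*%Cr + 7.6*%Mo + 31.9*%N − 41
2.5*20.0 = 50; 7.6*6.3 = 47.88; 31.9*0.3 = 9.57
CPT = 50 + 47.88 + 9.57 − 41 = 66.45 °C
Rounded to 0.1 °C: CPT ≈ 66.5 °C

66.5 °C


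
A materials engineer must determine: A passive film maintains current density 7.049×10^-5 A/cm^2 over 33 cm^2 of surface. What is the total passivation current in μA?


I = i_pass * A, then convert A → μA (×10^6)
I = 7.049×10^-5 * 33 * 10^6 = 2326.17 μA

2326.17 μA


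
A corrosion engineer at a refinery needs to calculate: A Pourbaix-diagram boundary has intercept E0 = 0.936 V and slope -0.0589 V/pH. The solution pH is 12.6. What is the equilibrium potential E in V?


Apply the Pourbaix line equation: E = E0 + slope*pH
E = 0.936 + (-0.0589)*12.6 = 0.936 + (-0.74214) = 0.19386 V
Rounded to 4 decimal places: E = 0.1939 V

0.1939 V


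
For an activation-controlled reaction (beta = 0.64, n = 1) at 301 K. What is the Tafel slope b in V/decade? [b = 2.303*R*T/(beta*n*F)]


Apply the Tafel slope relation: b = 2.303*R*T/(beta*n*F)
Numerator: 2.303 * 8.314 * 301 = 5763.29
Denominator: 0.64 * 1 * 96485 = 61750.4
b = 5763.29 / 61750.4 = 0.0933 V/decade

0.0933 V/decade


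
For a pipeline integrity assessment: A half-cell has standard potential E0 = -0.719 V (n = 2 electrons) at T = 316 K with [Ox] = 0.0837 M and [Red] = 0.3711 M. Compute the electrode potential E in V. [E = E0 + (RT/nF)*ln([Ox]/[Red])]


Apply the Nernst equation: E = E0 + (RT/nF)*ln([Ox]/[Red])
Step 1: RT/nF = 8.314*316/(2*96485) = 0.01361468 V
Step 2: [Ox]/[Red] = 0.0837/0.3711 = 0.225546
Step 3: ln(0.225546) = -1.489231
Step 4: correction = 0.01361468 * -1.489231 = -0.02 V
E = -0.719 + -0.02 = -0.739 V

-0.739 V


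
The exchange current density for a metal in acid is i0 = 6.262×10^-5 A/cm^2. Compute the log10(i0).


i0 = 6.262×10^-5 A/cm^2
log10(i0) = -4.203

-4.203


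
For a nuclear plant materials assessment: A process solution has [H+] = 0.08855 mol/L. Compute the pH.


pH = −log10[H+]
pH = −log10(0.08855) = 1.05

1.05


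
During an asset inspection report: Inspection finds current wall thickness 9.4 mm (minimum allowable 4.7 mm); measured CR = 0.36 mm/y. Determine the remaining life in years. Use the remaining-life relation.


Apply the remaining-life relation: RL = (t_current − t_min) / CR
RL = (9.4 − 4.7) / 0.36 = 4.7 / 0.36 = 13.1 years

13.1 years


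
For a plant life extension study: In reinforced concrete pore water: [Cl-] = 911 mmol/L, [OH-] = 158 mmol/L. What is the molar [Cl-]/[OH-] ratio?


Threshold parameter = [Cl-] / [OH-] (molar basis; both in mmol/L, so units cancel)
Ratio = 911 / 158 = 5.77

5.77


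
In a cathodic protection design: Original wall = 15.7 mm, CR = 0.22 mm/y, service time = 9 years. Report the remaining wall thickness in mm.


Remaining wall = original − CR × time
t = 15.7 − 0.22*9 = 15.7 − 1.98 = 13.72 mm

13.72 mm


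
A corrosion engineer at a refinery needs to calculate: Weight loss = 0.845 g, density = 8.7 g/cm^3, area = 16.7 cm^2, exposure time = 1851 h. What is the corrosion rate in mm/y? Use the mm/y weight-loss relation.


Apply the mm/y weight-loss relation: CR = 87600 * W / (D * A * T)
Numerator: 87600 * 0.845 = 74022.0
Denominator: 8.7 * 16.7 * 1851 = 268931.79
CR = 74022.0 / 268931.79 = 0.27524 mm/y

0.27524 mm/y


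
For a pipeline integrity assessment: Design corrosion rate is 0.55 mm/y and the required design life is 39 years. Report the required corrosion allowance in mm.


Corrosion allowance = CR × design life
CA = 0.55 * 39 = 21.45 mm

21.45 mm


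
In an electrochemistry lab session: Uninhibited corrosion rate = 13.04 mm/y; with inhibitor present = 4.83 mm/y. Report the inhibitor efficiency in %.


Apply the inhibitor-efficiency definition: IE = (CR_blank − CR_inh)/CR_blank × 100
IE = (13.04 − 4.83) / 13.04 × 100
IE = 8.21 / 13.04 × 100 = 63.0 %

63.0 %


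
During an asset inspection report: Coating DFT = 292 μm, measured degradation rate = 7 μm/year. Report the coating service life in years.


Service life = thickness / degradation rate
Life = 292 / 7 = 41.7 years

41.7 years


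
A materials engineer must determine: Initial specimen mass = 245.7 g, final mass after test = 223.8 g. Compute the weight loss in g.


Weight loss = initial − final
WL = 245.7 − 223.8 = 21.9 g

21.9 g


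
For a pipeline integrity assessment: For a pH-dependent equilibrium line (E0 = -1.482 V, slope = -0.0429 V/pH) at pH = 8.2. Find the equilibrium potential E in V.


Apply the Pourbaix line equation: E = E0 + slope*pH
E = -1.482 + (-0.0429)*8.2 = -1.482 + (-0.35178) = -1.83378 V
Rounded to 4 decimal places: E = -1.8338 V

-1.8338 V


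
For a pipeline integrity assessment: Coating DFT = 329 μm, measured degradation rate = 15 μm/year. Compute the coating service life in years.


Service life = thickness / degradation rate
Life = 329 / 15 = 21.9 years

21.9 years


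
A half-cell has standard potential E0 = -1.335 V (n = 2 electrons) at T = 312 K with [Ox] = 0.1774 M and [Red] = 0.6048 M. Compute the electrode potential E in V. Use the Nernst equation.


Apply the Nernst equation: E = E0 + (RT/nF)*ln([Ox]/[Red])
Step 1: RT/nF = 8.314*312/(2*96485) = 0.01344234 V
Step 2: [Ox]/[Red] = 0.1774/0.6048 = 0.29332
Step 3: ln(0.29332) = -1.226491
Step 4: correction = 0.01344234 * -1.226491 = -0.016 V
E = -1.335 + -0.016 = -1.351 V

-1.351 V


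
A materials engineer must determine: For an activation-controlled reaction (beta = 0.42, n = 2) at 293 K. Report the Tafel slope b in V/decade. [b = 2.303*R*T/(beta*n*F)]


Apply the Tafel slope relation: b = 2.303*R*T/(beta*n*F)
Numerator: 2.303 * 8.314 * 293 = 5610.11
Denominator: 0.42 * 2 * 96485 = 81047.4
b = 5610.11 / 81047.4 = 0.0692 V/decade

0.0692 V/decade


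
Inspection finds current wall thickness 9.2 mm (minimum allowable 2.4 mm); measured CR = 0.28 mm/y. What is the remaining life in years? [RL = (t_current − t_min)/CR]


Apply the remaining-life relation: RL = (t_current − t_min) / CR
RL = (9.2 − 2.4) / 0.28 = 6.8 / 0.28 = 24.3 years

24.3 years


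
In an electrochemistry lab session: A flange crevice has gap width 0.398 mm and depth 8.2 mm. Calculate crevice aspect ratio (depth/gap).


Aspect ratio = depth / gap
Ratio = 8.2 / 0.398 = 20.6

20.6


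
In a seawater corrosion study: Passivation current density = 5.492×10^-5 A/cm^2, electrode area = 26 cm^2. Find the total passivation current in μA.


I = i_pass * A, then convert A → μA (×10^6)
I = 5.492×10^-5 * 26 * 10^6 = 1427.92 μA

1427.92 μA


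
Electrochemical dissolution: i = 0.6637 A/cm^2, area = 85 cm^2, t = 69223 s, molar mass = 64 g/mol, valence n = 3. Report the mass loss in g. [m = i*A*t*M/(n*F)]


Apply Faraday's law: m = i*A*t*M / (n*F)
Total charge passed Q = i*A*t = 0.6637*85*69223 = 3905180.9335 C
m = Q*M/(n*F) = 3905180.9335*64/(3*96485) = 863.45573 g

863.45573 g


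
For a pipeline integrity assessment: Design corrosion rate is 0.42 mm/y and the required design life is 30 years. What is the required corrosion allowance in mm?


Corrosion allowance = CR × design life
CA = 0.42 * 30 = 12.6 mm

12.6 mm


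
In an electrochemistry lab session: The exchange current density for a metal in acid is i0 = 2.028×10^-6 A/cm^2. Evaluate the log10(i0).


i0 = 2.028×10^-6 A/cm^2
log10(i0) = -5.693

-5.693


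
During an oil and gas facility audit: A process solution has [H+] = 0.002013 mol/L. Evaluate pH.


pH = −log10[H+]
pH = −log10(0.002013) = 2.7

2.7


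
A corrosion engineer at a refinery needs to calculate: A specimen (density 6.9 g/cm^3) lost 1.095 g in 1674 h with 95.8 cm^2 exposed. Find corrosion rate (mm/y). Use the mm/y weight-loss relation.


Apply the mm/y weight-loss relation: CR = 87600 * W / (D * A * T)
Numerator: 87600 * 1.095 = 95922.0
Denominator: 6.9 * 95.8 * 1674 = 1106547.48
CR = 95922.0 / 1106547.48 = 0.086686 mm/y

0.086686 mm/y


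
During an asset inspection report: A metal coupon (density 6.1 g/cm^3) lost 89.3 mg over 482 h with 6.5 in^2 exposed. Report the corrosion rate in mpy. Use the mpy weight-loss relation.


Apply the mpy weight-loss relation: CR = 534 * W / (D * A * T)
Numerator: 534 * 89.3 = 47686.2
Denominator: 6.1 * 6.5 * 482 = 19111.3
CR = 47686.2 / 19111.3 = 2.495 mpy

2.495 mpy


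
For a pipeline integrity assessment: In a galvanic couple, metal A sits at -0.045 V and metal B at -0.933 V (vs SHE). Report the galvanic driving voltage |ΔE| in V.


Driving voltage is the absolute potential difference.
|ΔE| = |-0.045 − (-0.933)| = 0.888 V

0.888 V


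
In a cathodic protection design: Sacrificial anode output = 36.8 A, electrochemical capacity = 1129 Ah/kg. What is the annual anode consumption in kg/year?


Annual consumption = current * hours per year / capacity
Rate = 36.8 * 8760 / 1129 = 285.5 kg/year

285.5 kg/year


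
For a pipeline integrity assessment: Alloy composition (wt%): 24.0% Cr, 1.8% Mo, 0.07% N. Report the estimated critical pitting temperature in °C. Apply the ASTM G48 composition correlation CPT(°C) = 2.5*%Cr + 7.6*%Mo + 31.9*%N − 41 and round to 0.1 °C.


Apply the ASTM G48 empirical CPT estimate: CPT(°C) = 2.5*%Cr + 7.6*%Mo + 31.9*%N − 41
2.5*24.0 = 60; 7.6*1.8 = 13.68; 31.9*0.07 = 2.233
CPT = 60 + 13.68 + 2.233 − 41 = 34.913 °C
Rounded to 0.1 °C: CPT ≈ 34.9 °C

34.9 °C


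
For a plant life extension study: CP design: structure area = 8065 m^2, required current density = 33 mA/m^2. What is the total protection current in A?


I = area * current density, then convert mA → A (÷1000)
I = 8065 * 33 / 1000 = 266.15 A

266.15 A


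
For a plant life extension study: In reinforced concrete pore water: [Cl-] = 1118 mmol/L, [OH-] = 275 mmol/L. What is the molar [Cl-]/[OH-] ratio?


Threshold parameter = [Cl-] / [OH-] (molar basis; both in mmol/L, so units cancel)
Ratio = 1118 / 275 = 4.07

4.07


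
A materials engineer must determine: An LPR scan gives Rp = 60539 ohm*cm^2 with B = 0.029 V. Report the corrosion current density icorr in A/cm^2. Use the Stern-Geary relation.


Apply the Stern-Geary relation: icorr = B / Rp
icorr = 0.029 / 60539 = 4.79×10^-7 A/cm^2

4.79×10^-7 A/cm^2


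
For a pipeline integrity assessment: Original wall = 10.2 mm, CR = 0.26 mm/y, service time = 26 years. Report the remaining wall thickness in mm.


Remaining wall = original − CR × time
t = 10.2 − 0.26*26 = 10.2 − 6.76 = 3.44 mm

3.44 mm


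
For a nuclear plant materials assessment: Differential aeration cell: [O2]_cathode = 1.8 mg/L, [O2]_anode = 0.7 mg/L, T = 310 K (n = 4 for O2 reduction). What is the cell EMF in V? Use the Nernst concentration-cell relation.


Apply the Nernst concentration-cell relation: E = (RT/nF)*ln(C_cathode/C_anode)
RT/nF = 8.314*310/(4*96485) = 0.00667808 V
ln(1.8/0.7) = 0.94446
E = 0.00667808 * 0.94446 = 0.00631 V

0.00631 V


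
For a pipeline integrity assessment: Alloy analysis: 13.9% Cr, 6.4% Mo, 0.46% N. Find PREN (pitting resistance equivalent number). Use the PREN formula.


Apply the PREN formula: PREN = Cr + 3.3*Mo + 16*N
PREN = 13.9 + 3.3*6.4 + 16*0.46
PREN = 13.9 + 21.12 + 7.36 = 42.38

42.38


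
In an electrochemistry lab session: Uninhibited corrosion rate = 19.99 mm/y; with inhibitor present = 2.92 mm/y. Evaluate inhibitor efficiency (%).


Apply the inhibitor-efficiency definition: IE = (CR_blank − CR_inh)/CR_blank × 100
IE = (19.99 − 2.92) / 19.99 × 100
IE = 17.07 / 19.99 × 100 = 85.4 %

85.4 %


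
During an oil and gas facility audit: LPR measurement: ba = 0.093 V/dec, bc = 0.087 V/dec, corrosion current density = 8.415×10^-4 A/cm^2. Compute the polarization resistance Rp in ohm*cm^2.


Apply the Stern-Geary equation: Rp = ba*bc / (2.303*icorr*(ba+bc))
ba*bc = 0.093*0.087 = 0.008091
ba+bc = 0.18; 2.303*icorr*(ba+bc) = 2.303*8.415×10^-4*0.18 = 3.4883541×10^-4
Rp = 0.008091 / 3.4883541×10^-4 = 23.2 ohm*cm^2

23.2 ohm*cm^2


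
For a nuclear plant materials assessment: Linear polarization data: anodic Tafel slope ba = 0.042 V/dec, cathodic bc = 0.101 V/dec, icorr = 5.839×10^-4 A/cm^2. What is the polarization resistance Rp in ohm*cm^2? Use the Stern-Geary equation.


Apply the Stern-Geary equation: Rp = ba*bc / (2.303*icorr*(ba+bc))
ba*bc = 0.042*0.101 = 0.004242
ba+bc = 0.143; 2.303*icorr*(ba+bc) = 2.303*5.839×10^-4*0.143 = 1.922952×10^-4
Rp = 0.004242 / 1.922952×10^-4 = 22.06 ohm*cm^2

22.06 ohm*cm^2


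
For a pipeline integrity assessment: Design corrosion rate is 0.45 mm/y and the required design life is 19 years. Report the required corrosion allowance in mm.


Corrosion allowance = CR × design life
CA = 0.45 * 19 = 8.55 mm

8.55 mm


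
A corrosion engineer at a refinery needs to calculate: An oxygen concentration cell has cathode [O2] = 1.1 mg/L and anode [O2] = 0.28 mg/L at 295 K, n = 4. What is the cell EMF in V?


Apply the Nernst concentration-cell relation: E = (RT/nF)*ln(C_cathode/C_anode)
RT/nF = 8.314*295/(4*96485) = 0.00635495 V
ln(1.1/0.28) = 1.36828
E = 0.00635495 * 1.36828 = 0.0087 V

0.0087 V


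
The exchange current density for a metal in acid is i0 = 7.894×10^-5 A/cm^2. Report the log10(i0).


i0 = 7.894×10^-5 A/cm^2
log10(i0) = -4.103

-4.103


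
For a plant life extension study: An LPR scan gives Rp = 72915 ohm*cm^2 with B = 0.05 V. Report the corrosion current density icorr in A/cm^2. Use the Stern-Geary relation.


Apply the Stern-Geary relation: icorr = B / Rp
icorr = 0.05 / 72915 = 6.857×10^-7 A/cm^2

6.857×10^-7 A/cm^2


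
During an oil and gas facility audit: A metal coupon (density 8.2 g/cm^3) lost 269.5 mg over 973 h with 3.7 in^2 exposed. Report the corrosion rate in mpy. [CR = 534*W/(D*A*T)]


Apply the mpy weight-loss relation: CR = 534 * W / (D * A * T)
Numerator: 534 * 269.5 = 143913.0
Denominator: 8.2 * 3.7 * 973 = 29520.82
CR = 143913.0 / 29520.82 = 4.875 mpy

4.875 mpy


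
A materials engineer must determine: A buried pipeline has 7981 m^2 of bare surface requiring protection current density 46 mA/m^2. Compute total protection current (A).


I = area * current density, then convert mA → A (÷1000)
I = 7981 * 46 / 1000 = 367.13 A

367.13 A


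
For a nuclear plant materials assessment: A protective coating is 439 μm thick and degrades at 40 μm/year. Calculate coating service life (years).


Service life = thickness / degradation rate
Life = 439 / 40 = 11.0 years

11.0 years


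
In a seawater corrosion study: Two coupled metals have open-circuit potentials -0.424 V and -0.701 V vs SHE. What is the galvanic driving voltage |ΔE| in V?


Driving voltage is the absolute potential difference.
|ΔE| = |-0.424 − (-0.701)| = 0.277 V

0.277 V


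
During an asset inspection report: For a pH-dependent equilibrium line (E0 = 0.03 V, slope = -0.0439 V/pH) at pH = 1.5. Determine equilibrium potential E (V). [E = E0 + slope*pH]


Apply the Pourbaix line equation: E = E0 + slope*pH
E = 0.03 + (-0.0439)*1.5 = 0.03 + (-0.06585) = -0.03585 V
Rounded to 3 decimal places: E = -0.036 V

-0.036 V


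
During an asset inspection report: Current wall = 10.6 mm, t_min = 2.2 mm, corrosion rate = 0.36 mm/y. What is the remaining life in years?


Apply the remaining-life relation: RL = (t_current − t_min) / CR
RL = (10.6 − 2.2) / 0.36 = 8.4 / 0.36 = 23.3 years

23.3 years


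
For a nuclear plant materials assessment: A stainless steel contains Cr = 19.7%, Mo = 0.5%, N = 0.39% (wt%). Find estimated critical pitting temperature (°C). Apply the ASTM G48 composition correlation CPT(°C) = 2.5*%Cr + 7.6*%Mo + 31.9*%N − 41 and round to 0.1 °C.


Apply the ASTM G48 empirical CPT estimate: CPT(°C) = 2.5*%Cr + 7.6*%Mo + 31.9*%N − 41
2.5*19.7 = 49.25; 7.6*0.5 = 3.8; 31.9*0.39 = 12.441
CPT = 49.25 + 3.8 + 12.441 − 41 = 24.491 °C
Rounded to 0.1 °C: CPT ≈ 24.5 °C

24.5 °C
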